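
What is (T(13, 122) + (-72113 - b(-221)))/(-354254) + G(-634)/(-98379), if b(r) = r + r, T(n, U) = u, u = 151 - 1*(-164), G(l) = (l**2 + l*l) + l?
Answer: -138772256344/17425577133 ≈ -7.9637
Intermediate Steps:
G(l) = l + 2*l**2 (G(l) = (l**2 + l**2) + l = 2*l**2 + l = l + 2*l**2)
u = 315 (u = 151 + 164 = 315)
T(n, U) = 315
b(r) = 2*r
(T(13, 122) + (-72113 - b(-221)))/(-354254) + G(-634)/(-98379) = (315 + (-72113 - 2*(-221)))/(-354254) - 634*(1 + 2*(-634))/(-98379) = (315 + (-72113 - 1*(-442)))*(-1/354254) - 634*(1 - 1268)*(-1/98379) = (315 + (-72113 + 442))*(-1/354254) - 634*(-1267)*(-1/98379) = (315 - 71671)*(-1/354254) + 803278*(-1/98379) = -71356*(-1/354254) - 803278/98379 = 35678/177127 - 803278/98379 = -138772256344/17425577133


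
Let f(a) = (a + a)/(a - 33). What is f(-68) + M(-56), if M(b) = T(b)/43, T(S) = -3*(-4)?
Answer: 7060/4343 ≈ 1.6256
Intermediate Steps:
T(S) = 12
f(a) = 2*a/(-33 + a) (f(a) = (2*a)/(-33 + a) = 2*a/(-33 + a))
M(b) = 12/43
f(-68) + M(-56) = 2*(-68)/(-33 - 68) + 12/43 = 2*(-68)/(-101) + 12/43 = 2*(-68)*(-1/101) + 12/43 = 136/101 + 12/43 = 7060/4343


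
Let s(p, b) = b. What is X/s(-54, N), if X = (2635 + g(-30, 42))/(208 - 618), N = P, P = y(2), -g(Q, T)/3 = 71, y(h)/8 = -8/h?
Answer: 1211/6560 ≈ 0.18460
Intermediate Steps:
y(h) = -64/h (y(h) = 8*(-8/h) = -64/h)
g(Q, T) = -213 (g(Q, T) = -3*71 = -213)
P = -32 (P = -64/2 = -64*1/2 = -32)
N = -32
X = -1211/205 (X = (2635 - 213)/(208 - 618) = 2422/(-410) = 2422*(-1/410) = -1211/205 ≈ -5.9073)
X/s(-54, N) = -1211/205/(-32) = -1211/205*(-1/32) = 1211/6560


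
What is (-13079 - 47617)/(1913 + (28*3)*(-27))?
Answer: 60696/355 ≈ 170.97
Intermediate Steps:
(-13079 - 47617)/(1913 + (28*3)*(-27)) = -60696/(1913 + 84*(-27)) = -60696/(1913 - 2268) = -60696/(-355) = -60696*(-1/355) = 60696/355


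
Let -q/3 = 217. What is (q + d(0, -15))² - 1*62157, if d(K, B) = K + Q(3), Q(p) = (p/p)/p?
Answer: 3250891/9 ≈ 3.6121e+5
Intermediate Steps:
Q(p) = 1/p
d(K, B) = ⅓ + K (d(K, B) = K + 1/3 = K + ⅓ = ⅓ + K)
q = -651 (q = -3*217 = -651)
(q + d(0, -15))² - 1*62157 = (-651 + (⅓ + 0))² - 1*62157 = (-651 + ⅓)² - 62157 = (-1952/3)² - 62157 = 3810304/9 - 62157 = 3250891/9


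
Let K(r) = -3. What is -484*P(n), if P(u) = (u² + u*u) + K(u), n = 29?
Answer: -812636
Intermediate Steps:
P(u) = -3 + 2*u² (P(u) = (u² + u*u) - 3 = (u² + u²) - 3 = 2*u² - 3 = -3 + 2*u²)
-484*P(n) = -484*(-3 + 2*29²) = -484*(-3 + 2*841) = -484*(-3 + 1682) = -484*1679 = -812636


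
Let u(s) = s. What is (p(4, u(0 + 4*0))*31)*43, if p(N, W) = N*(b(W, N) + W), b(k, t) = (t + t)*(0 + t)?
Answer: 170624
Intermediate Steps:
b(k, t) = 2*t² (b(k, t) = (2*t)*t = 2*t²)
p(N, W) = N*(W + 2*N²) (p(N, W) = N*(2*N² + W) = N*(W + 2*N²))
(p(4, u(0 + 4*0))*31)*43 = ((4*((0 + 4*0) + 2*4²))*31)*43 = ((4*((0 + 0) + 2*16))*31)*43 = ((4*(0 + 32))*31)*43 = ((4*32)*31)*43 = (128*31)*43 = 3968*43 = 170624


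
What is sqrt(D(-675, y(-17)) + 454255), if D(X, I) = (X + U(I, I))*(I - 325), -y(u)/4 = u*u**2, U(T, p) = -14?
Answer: 4*I*sqrt(803878) ≈ 3586.4*I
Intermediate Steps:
y(u) = -4*u**3 (y(u) = -4*u*u**2 = -4*u**3)
D(X, I) = (-325 + I)*(-14 + X) (D(X, I) = (X - 14)*(I - 325) = (-14 + X)*(-325 + I) = (-325 + I)*(-14 + X))
sqrt(D(-675, y(-17)) + 454255) = sqrt((4550 - 325*(-675) - (-56)*(-17)**3 - 4*(-17)**3*(-675)) + 454255) = sqrt((4550 + 219375 - (-56)*(-4913) - 4*(-4913)*(-675)) + 454255) = sqrt((4550 + 219375 - 14*19652 + 19652*(-675)) + 454255) = sqrt((4550 + 219375 - 275128 - 13265100) + 454255) = sqrt(-13316303 + 454255) = sqrt(-12862048) = 4*I*sqrt(803878)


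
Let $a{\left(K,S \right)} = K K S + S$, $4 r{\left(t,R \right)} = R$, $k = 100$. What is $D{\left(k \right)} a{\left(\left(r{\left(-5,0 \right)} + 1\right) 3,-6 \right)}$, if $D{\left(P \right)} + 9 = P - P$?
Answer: $540$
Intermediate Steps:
$r{\left(t,R \right)} = \frac{R}{4}$
$D{\left(P \right)} = -9$ ($D{\left(P \right)} = -9 + \left(P - P\right) = -9 + 0 = -9$)
$a{\left(K,S \right)} = S + S K^{2}$ ($a{\left(K,S \right)} = K^{2} S + S = S K^{2} + S = S + S K^{2}$)
$D{\left(k \right)} a{\left(\left(r{\left(-5,0 \right)} + 1\right) 3,-6 \right)} = - 9 \left(- 6 \left(1 + \left(\left(\frac{1}{4} \cdot 0 + 1\right) 3\right)^{2}\right)\right) = - 9 \left(- 6 \left(1 + \left(\left(0 + 1\right) 3\right)^{2}\right)\right) = - 9 \left(- 6 \left(1 + \left(1 \cdot 3\right)^{2}\right)\right) = - 9 \left(- 6 \left(1 + 3^{2}\right)\right) = - 9 \left(- 6 \left(1 + 9\right)\right) = - 9 \left(\left(-6\right) 10\right) = \left(-9\right) \left(-60\right) = 540$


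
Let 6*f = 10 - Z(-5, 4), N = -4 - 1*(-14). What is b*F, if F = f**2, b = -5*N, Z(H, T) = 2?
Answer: -800/9 ≈ -88.889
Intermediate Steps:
N = 10 (N = -4 + 14 = 10)
b = -50 (b = -5*10 = -50)
f = 4/3 (f = (10 - 1*2)/6 = (10 - 2)/6 = (1/6)*8 = 4/3 ≈ 1.3333)
F = 16/9 (F = (4/3)**2 = 16/9 ≈ 1.7778)
b*F = -50*16/9 = -800/9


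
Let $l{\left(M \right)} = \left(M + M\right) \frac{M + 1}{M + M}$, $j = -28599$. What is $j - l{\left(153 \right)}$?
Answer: $-28753$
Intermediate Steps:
$l{\left(M \right)} = 1 + M$ ($l{\left(M \right)} = 2 M \frac{1 + M}{2 M} = 1 + M$)
$j - l{\left(153 \right)} = -28599 - \left(1 + 153\right) = -28599 - 154 = -28753$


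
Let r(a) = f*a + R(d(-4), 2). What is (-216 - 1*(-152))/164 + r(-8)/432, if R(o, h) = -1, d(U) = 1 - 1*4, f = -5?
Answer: -1771/5904 ≈ -0.29997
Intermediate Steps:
d(U) = -3 (d(U) = 1 - 4 = -3)
r(a) = -1 - 5*a (r(a) = -5*a - 1 = -1 - 5*a)
(-216 - 1*(-152))/164 + r(-8)/432 = (-216 - 1*(-152))/164 + (-1 - 5*(-8))/432 = (-216 + 152)*(1/164) + (-1 + 40)*(1/432) = -64*1/164 + 39*(1/432) = -16/41 + 13/144 = -1771/5904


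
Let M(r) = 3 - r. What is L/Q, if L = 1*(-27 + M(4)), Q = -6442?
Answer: 14/3221 ≈ 0.0043465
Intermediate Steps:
L = -28 (L = 1*(-27 + (3 - 1*4)) = 1*(-27 + (3 - 4)) = 1*(-27 - 1) = 1*(-28) = -28)
L/Q = -28/(-6442) = -28*(-1/6442) = 14/3221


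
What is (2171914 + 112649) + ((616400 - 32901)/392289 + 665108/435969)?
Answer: 130239942785767942/57008614347 ≈ 2.2846e+6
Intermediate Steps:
(2171914 + 112649) + ((616400 - 32901)/392289 + 665108/435969) = 2284563 + (583499*(1/392289) + 665108*(1/435969)) = 2284563 + (583499/392289 + 665108/435969) = 2284563 + 171767342581/57008614347 = 130239942785767942/57008614347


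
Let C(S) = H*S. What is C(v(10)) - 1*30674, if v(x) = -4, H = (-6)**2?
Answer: -30818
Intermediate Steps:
H = 36
C(S) = 36*S
C(v(10)) - 1*30674 = 36*(-4) - 1*30674 = -144 - 30674 = -30818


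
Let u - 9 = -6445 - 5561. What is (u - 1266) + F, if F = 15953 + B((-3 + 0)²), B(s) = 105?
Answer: 2795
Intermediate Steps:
u = -11997 (u = 9 + (-6445 - 5561) = 9 - 12006 = -11997)
F = 16058 (F = 15953 + 105 = 16058)
(u - 1266) + F = (-11997 - 1266) + 16058 = -13263 + 16058 = 2795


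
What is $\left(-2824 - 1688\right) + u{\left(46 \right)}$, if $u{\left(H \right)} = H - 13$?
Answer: $-4479$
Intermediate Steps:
$u{\left(H \right)} = -13 + H$
$\left(-2824 - 1688\right) + u{\left(46 \right)} = \left(-2824 - 1688\right) + \left(-13 + 46\right) = -4512 + 33 = -4479$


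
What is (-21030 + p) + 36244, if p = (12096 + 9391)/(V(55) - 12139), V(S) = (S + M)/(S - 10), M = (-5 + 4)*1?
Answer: 923215011/60689 ≈ 15212.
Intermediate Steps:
M = -1 (M = -1*1 = -1)
V(S) = (-1 + S)/(-10 + S) (V(S) = (S - 1)/(S - 10) = (-1 + S)/(-10 + S))
p = -107435/60689 (p = (12096 + 9391)/((-1 + 55)/(-10 + 55) - 12139) = 21487/(54/45 - 12139) = 21487/((1/45)*54 - 12139) = 21487/(6/5 - 12139) = 21487/(-60689/5) = 21487*(-5/60689) = -107435/60689 ≈ -1.7703)
(-21030 + p) + 36244 = (-21030 - 107435/60689) + 36244 = -1276397105/60689 + 36244 = 923215011/60689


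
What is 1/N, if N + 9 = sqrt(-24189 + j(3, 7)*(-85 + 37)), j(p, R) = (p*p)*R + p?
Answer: -3/9146 - I*sqrt(27357)/27438 ≈ -0.00032801 - 0.0060281*I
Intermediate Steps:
j(p, R) = p + R*p**2 (j(p, R) = p**2*R + p = R*p**2 + p = p + R*p**2)
N = -9 + I*sqrt(27357) (N = -9 + sqrt(-24189 + (3*(1 + 7*3))*(-85 + 37)) = -9 + sqrt(-24189 + (3*(1 + 21))*(-48)) = -9 + sqrt(-24189 + (3*22)*(-48)) = -9 + sqrt(-24189 + 66*(-48)) = -9 + sqrt(-24189 - 3168) = -9 + sqrt(-27357) = -9 + I*sqrt(27357) ≈ -9.0 + 165.4*I)
1/N = 1/(-9 + I*sqrt(27357))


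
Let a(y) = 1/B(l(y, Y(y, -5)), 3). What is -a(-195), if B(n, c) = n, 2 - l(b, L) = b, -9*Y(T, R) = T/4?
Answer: -1/197 ≈ -0.0050761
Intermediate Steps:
Y(T, R) = -T/36 (Y(T, R) = -T/(9*4) = -T/36)
l(b, L) = 2 - b
a(y) = 1/(2 - y)
-a(-195) = -(-1)/(-2 - 195) = -(-1)/(-197) = -(-1)*(-1)/197 = -1*1/197 = -1/197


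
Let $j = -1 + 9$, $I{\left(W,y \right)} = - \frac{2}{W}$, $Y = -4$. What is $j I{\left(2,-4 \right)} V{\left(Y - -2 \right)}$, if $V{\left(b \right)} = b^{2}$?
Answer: $-32$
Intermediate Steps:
$j = 8$
$j I{\left(2,-4 \right)} V{\left(Y - -2 \right)} = 8 \left(- \frac{2}{2}\right) \left(-4 - -2\right)^{2} = 8 \left(\left(-2\right) \frac{1}{2}\right) \left(-4 + 2\right)^{2} = 8 \left(-1\right) \left(-2\right)^{2} = \left(-8\right) 4 = -32$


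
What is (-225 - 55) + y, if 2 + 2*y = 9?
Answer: -553/2 ≈ -276.50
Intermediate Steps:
y = 7/2 (y = -1 + (1/2)*9 = -1 + 9/2 = 7/2 ≈ 3.5000)
(-225 - 55) + y = (-225 - 55) + 7/2 = -280 + 7/2 = -553/2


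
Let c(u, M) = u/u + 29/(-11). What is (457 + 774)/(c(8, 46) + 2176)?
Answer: 13541/23918 ≈ 0.56614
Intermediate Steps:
c(u, M) = -18/11 (c(u, M) = 1 + 29*(-1/11) = 1 - 29/11 = -18/11)
(457 + 774)/(c(8, 46) + 2176) = (457 + 774)/(-18/11 + 2176) = 1231/(23918/11) = 1231*(11/23918) = 13541/23918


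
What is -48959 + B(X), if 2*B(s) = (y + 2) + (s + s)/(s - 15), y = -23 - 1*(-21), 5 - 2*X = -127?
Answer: -832281/17 ≈ -48958.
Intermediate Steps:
X = 66 (X = 5/2 - 1/2*(-127) = 5/2 + 127/2 = 66)
y = -2 (y = -23 + 21 = -2)
B(s) = s/(-15 + s) (B(s) = ((-2 + 2) + (s + s)/(s - 15))/2 = (0 + (2*s)/(-15 + s))/2 = (0 + 2*s/(-15 + s))/2 = (2*s/(-15 + s))/2 = s/(-15 + s))
-48959 + B(X) = -48959 + 66/(-15 + 66) = -48959 + 66/51 = -48959 + 66*(1/51) = -48959 + 22/17 = -832281/17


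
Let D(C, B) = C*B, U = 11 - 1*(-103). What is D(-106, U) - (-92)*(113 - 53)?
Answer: -6564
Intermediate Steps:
U = 114 (U = 11 + 103 = 114)
D(C, B) = B*C
D(-106, U) - (-92)*(113 - 53) = 114*(-106) - (-92)*(113 - 53) = -12084 - (-92)*60 = -12084 - 1*(-5520) = -12084 + 5520 = -6564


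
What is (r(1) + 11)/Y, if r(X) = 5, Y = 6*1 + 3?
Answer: 16/9 ≈ 1.7778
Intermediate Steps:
Y = 9 (Y = 6 + 3 = 9)
(r(1) + 11)/Y = (5 + 11)/9 = 16*(⅑) = 16/9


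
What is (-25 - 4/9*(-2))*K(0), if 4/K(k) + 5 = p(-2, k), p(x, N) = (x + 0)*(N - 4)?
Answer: -868/27 ≈ -32.148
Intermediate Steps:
p(x, N) = x*(-4 + N)
K(k) = 4/(3 - 2*k) (K(k) = 4/(-5 - 2*(-4 + k)) = 4/(-5 + (8 - 2*k)) = 4/(3 - 2*k))
(-25 - 4/9*(-2))*K(0) = (-25 - 4/9*(-2))*(-4/(-3 + 2*0)) = (-25 - 4*1/9*(-2))*(-4/(-3 + 0)) = (-25 - 4/9*(-2))*(-4/(-3)) = (-25 + 8/9)*(-4*(-1/3)) = -217/9*4/3 = -868/27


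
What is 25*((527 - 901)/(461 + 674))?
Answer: -1870/227 ≈ -8.2379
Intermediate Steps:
25*((527 - 901)/(461 + 674)) = 25*(-374/1135) = -1870/227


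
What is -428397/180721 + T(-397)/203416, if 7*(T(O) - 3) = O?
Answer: -1622520160/684390427 ≈ -2.3708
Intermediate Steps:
T(O) = 3 + O/7
-428397/180721 + T(-397)/203416 = -428397/180721 + (3 + (⅐)*(-397))/203416 = -428397*1/180721 + (3 - 397/7)*(1/203416) = -428397/180721 - 376/7*1/203416 = -428397/180721 - 1/3787 = -1622520160/684390427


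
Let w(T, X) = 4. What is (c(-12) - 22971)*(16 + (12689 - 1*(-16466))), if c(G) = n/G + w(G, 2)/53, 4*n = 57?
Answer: -568261319021/848 ≈ -6.7012e+8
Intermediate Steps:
n = 57/4 (n = (¼)*57 = 57/4 ≈ 14.250)
c(G) = 4/53 + 57/(4*G) (c(G) = 57/(4*G) + 4/53 = 4/53 + 57/(4*G))
(c(-12) - 22971)*(16 + (12689 - 1*(-16466))) = ((1/212)*(3021 + 16*(-12))/(-12) - 22971)*(16 + (12689 - 1*(-16466))) = ((1/212)*(-1/12)*(3021 - 192) - 22971)*(16 + (12689 + 16466)) = ((1/212)*(-1/12)*2829 - 22971)*(16 + 29155) = (-943/848 - 22971)*29171 = -19480351/848*29171 = -568261319021/848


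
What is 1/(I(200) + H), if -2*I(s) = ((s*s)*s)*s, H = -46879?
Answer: -1/800046879 ≈ -1.2499e-9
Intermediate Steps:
I(s) = -s⁴/2 (I(s) = -(s*s)*s*s/2 = -s²*s*s/2 = -s³*s/2 = -s⁴/2)
1/(I(200) + H) = 1/(-½*200⁴ - 46879) = 1/(-½*1600000000 - 46879) = 1/(-800000000 - 46879) = 1/(-800046879) = -1/800046879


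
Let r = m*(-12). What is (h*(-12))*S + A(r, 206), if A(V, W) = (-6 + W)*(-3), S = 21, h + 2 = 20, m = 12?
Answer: -5136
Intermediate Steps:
h = 18 (h = -2 + 20 = 18)
r = -144 (r = 12*(-12) = -144)
A(V, W) = 18 - 3*W
(h*(-12))*S + A(r, 206) = (18*(-12))*21 + (18 - 3*206) = -216*21 + (18 - 618) = -4536 - 600 = -5136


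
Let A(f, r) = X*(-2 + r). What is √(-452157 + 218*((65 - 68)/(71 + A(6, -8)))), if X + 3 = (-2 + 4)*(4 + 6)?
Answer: I*√492391779/33 ≈ 672.42*I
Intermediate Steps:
X = 17 (X = -3 + (-2 + 4)*(4 + 6) = -3 + 2*10 = -3 + 20 = 17)
A(f, r) = -34 + 17*r (A(f, r) = 17*(-2 + r) = -34 + 17*r)
√(-452157 + 218*((65 - 68)/(71 + A(6, -8)))) = √(-452157 + 218*((65 - 68)/(71 + (-34 + 17*(-8))))) = √(-452157 + 218*(-3/(71 + (-34 - 136)))) = √(-452157 + 218*(-3/(71 - 170))) = √(-452157 + 218*(-3/(-99))) = √(-452157 + 218*(-3*(-1/99))) = √(-452157 + 218*(1/33)) = √(-452157 + 218/33) = √(-14920963/33) = I*√492391779/33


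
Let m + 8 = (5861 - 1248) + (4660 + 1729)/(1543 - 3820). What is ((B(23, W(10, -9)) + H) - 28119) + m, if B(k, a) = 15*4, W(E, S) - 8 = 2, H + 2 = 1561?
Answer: -49861304/2277 ≈ -21898.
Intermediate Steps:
H = 1559 (H = -2 + 1561 = 1559)
W(E, S) = 10 (W(E, S) = 8 + 2 = 10)
B(k, a) = 60
m = 10479196/2277 (m = -8 + ((5861 - 1248) + (4660 + 1729)/(1543 - 3820)) = -8 + (4613 + 6389/(-2277)) = -8 + (4613 + 6389*(-1/2277)) = -8 + (4613 - 6389/2277) = -8 + 10497412/2277 = 10479196/2277 ≈ 4602.2)
((B(23, W(10, -9)) + H) - 28119) + m = ((60 + 1559) - 28119) + 10479196/2277 = (1619 - 28119) + 10479196/2277 = -26500 + 10479196/2277 = -49861304/2277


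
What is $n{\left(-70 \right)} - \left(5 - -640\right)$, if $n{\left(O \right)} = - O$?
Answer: $-575$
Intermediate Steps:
$n{\left(-70 \right)} - \left(5 - -640\right) = \left(-1\right) \left(-70\right) - \left(5 - -640\right) = 70 - \left(5 + 640\right) = 70 - 645 = -575$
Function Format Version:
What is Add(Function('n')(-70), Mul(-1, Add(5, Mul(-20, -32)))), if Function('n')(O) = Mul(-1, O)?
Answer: -575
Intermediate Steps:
Add(Function('n')(-70), Mul(-1, Add(5, Mul(-20, -32)))) = Add(Mul(-1, -70), Mul(-1, Add(5, Mul(-20, -32)))) = Add(70, Mul(-1, Add(5, 640))) = Add(70, Mul(-1, 645)) = Add(70, -645) = -575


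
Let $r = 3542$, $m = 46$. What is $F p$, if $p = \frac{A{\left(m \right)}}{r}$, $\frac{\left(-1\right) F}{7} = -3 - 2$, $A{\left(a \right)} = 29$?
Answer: $\frac{145}{506} \approx 0.28656$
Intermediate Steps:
$F = 35$ ($F = - 7 \left(-3 - 2\right) = \left(-7\right) \left(-5\right) = 35$)
$p = \frac{29}{3542} \approx 0.0081875$
$F p = 35 \cdot \frac{29}{3542} = \frac{145}{506}$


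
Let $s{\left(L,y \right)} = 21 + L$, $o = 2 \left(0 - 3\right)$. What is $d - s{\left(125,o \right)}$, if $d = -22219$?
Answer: $-22365$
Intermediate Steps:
$o = -6$ ($o = 2 \left(-3\right) = -6$)
$d - s{\left(125,o \right)} = -22219 - \left(21 + 125\right) = -22219 - 146 = -22365$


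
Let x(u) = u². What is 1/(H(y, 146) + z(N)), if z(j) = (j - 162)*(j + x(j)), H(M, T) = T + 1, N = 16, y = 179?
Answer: -1/39565 ≈ -2.5275e-5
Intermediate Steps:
H(M, T) = 1 + T
z(j) = (-162 + j)*(j + j²) (z(j) = (j - 162)*(j + j²) = (-162 + j)*(j + j²))
1/(H(y, 146) + z(N)) = 1/((1 + 146) + 16*(-162 + 16² - 161*16)) = 1/(147 + 16*(-162 + 256 - 2576)) = 1/(147 + 16*(-2482)) = 1/(147 - 39712) = 1/(-39565) = -1/39565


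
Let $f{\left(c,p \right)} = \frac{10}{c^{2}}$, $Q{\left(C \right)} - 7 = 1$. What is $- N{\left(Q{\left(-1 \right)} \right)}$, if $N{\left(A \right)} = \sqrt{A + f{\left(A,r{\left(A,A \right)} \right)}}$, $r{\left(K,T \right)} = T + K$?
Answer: $- \frac{3 \sqrt{58}}{8} \approx -2.8559$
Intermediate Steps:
$Q{\left(C \right)} = 8$ ($Q{\left(C \right)} = 7 + 1 = 8$)
$r{\left(K,T \right)} = K + T$
$f{\left(c,p \right)} = \frac{10}{c^{2}}$
$N{\left(A \right)} = \sqrt{A + \frac{10}{A^{2}}}$
$- N{\left(Q{\left(-1 \right)} \right)} = - \sqrt{8 + \frac{10}{64}} = - \sqrt{8 + 10 \cdot \frac{1}{64}} = - \sqrt{8 + \frac{5}{32}} = - \sqrt{\frac{261}{32}} = - \frac{3 \sqrt{58}}{8}$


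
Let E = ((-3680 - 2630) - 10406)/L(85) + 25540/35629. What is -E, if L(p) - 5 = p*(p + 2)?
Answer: 101644591/65913650 ≈ 1.5421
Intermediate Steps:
L(p) = 5 + p*(2 + p) (L(p) = 5 + p*(p + 2) = 5 + p*(2 + p))
E = -101644591/65913650 (E = ((-3680 - 2630) - 10406)/(5 + 85² + 2*85) + 25540/35629 = (-6310 - 10406)/(5 + 7225 + 170) + 25540*(1/35629) = -16716/7400 + 25540/35629 = -16716*1/7400 + 25540/35629 = -4179/1850 + 25540/35629 = -101644591/65913650 ≈ -1.5421)
-E = -1*(-101644591/65913650) = 101644591/65913650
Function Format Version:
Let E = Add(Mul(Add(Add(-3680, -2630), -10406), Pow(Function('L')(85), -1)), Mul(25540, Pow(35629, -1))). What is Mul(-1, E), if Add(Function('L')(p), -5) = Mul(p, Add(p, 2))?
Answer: Rational(101644591, 65913650) ≈ 1.5421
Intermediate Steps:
Function('L')(p) = Add(5, Mul(p, Add(2, p))) (Function('L')(p) = Add(5, Mul(p, Add(p, 2))) = Add(5, Mul(p, Add(2, p))))
E = Rational(-101644591, 65913650) (E = Add(Mul(Add(Add(-3680, -2630), -10406), Pow(Add(5, Pow(85, 2), Mul(2, 85)), -1)), Mul(25540, Pow(35629, -1))) = Add(Mul(Add(-6310, -10406), Pow(Add(5, 7225, 170), -1)), Mul(25540, Rational(1, 35629))) = Add(Mul(-16716, Pow(7400, -1)), Rational(25540, 35629)) = Add(Mul(-16716, Rational(1, 7400)), Rational(25540, 35629)) = Add(Rational(-4179, 1850), Rational(25540, 35629)) = Rational(-101644591, 65913650) ≈ -1.5421)
Mul(-1, E) = Mul(-1, Rational(-101644591, 65913650)) = Rational(101644591, 65913650)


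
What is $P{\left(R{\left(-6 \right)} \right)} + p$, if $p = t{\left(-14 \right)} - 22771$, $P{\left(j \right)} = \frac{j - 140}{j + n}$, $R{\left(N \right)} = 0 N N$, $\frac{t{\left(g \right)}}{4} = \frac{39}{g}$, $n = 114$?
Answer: $- \frac{9090565}{399} \approx -22783.0$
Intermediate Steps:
$t{\left(g \right)} = \frac{156}{g}$ ($t{\left(g \right)} = 4 \frac{39}{g} = \frac{156}{g}$)
$R{\left(N \right)} = 0$ ($R{\left(N \right)} = 0 N = 0$)
$P{\left(j \right)} = \frac{-140 + j}{114 + j}$ ($P{\left(j \right)} = \frac{j - 140}{j + 114} = \frac{-140 + j}{114 + j}$)
$p = - \frac{159475}{7}$ ($p = \frac{156}{-14} - 22771 = 156 \left(- \frac{1}{14}\right) - 22771 = - \frac{78}{7} - 22771 = - \frac{159475}{7} \approx -22782.0$)
$P{\left(R{\left(-6 \right)} \right)} + p = \frac{-140 + 0}{114 + 0} - \frac{159475}{7} = \frac{1}{114} \left(-140\right) - \frac{159475}{7} = - \frac{70}{57} - \frac{159475}{7} = - \frac{9090565}{399}$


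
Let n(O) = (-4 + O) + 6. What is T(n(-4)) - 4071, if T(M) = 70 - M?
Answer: -3999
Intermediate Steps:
n(O) = 2 + O
T(n(-4)) - 4071 = (70 - (2 - 4)) - 4071 = (70 - 1*(-2)) - 4071 = (70 + 2) - 4071 = 72 - 4071 = -3999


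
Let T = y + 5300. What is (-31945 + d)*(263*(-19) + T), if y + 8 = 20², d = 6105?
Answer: -17958800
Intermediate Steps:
y = 392 (y = -8 + 20² = -8 + 400 = 392)
T = 5692 (T = 392 + 5300 = 5692)
(-31945 + d)*(263*(-19) + T) = (-31945 + 6105)*(263*(-19) + 5692) = -25840*(-4997 + 5692) = -25840*695 = -17958800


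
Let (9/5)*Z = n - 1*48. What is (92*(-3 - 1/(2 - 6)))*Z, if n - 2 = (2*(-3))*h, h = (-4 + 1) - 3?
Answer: 12650/9 ≈ 1405.6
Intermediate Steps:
h = -6 (h = -3 - 3 = -6)
n = 38 (n = 2 + (2*(-3))*(-6) = 2 - 6*(-6) = 2 + 36 = 38)
Z = -50/9 (Z = 5*(38 - 1*48)/9 = 5*(38 - 48)/9 = (5/9)*(-10) = -50/9 ≈ -5.5556)
(92*(-3 - 1/(2 - 6)))*Z = (92*(-3 - 1/(2 - 6)))*(-50/9) = (92*(-3 - 1/(-4)))*(-50/9) = (92*(-3 - 1*(-1/4)))*(-50/9) = (92*(-3 + 1/4))*(-50/9) = (92*(-11/4))*(-50/9) = -253*(-50/9) = 12650/9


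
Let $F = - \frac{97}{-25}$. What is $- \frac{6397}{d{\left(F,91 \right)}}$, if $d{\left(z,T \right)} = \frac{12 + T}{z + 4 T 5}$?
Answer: $- \frac{291684009}{2575} \approx -1.1328 \cdot 10^{5}$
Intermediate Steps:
$F = \frac{97}{25}$ ($F = \left(-97\right) \left(- \frac{1}{25}\right) = \frac{97}{25} \approx 3.88$)
$d{\left(z,T \right)} = \frac{12 + T}{z + 20 T}$
$- \frac{6397}{d{\left(F,91 \right)}} = - \frac{6397}{\frac{1}{\frac{97}{25} + 20 \cdot 91} \left(12 + 91\right)} = - \frac{6397}{\frac{1}{\frac{97}{25} + 1820} \cdot 103} = - \frac{6397}{\frac{1}{\frac{45597}{25}} \cdot 103} = - \frac{6397}{\frac{25}{45597} \cdot 103} = - \frac{6397}{\frac{2575}{45597}} = \left(-6397\right) \frac{45597}{2575} = - \frac{291684009}{2575}$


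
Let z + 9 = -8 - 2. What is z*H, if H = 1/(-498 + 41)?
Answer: 19/457 ≈ 0.041575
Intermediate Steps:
z = -19 (z = -9 + (-8 - 2) = -9 - 10 = -19)
H = -1/457 (H = 1/(-457) = -1/457 ≈ -0.0021882)
z*H = -19*(-1/457) = 19/457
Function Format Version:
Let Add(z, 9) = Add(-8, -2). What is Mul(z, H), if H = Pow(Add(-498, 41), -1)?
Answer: Rational(19, 457) ≈ 0.041575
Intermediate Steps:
z = -19 (z = Add(-9, Add(-8, -2)) = Add(-9, -10) = -19)
H = Rational(-1, 457) (H = Pow(-457, -1) = Rational(-1, 457) ≈ -0.0021882)
Mul(z, H) = Mul(-19, Rational(-1, 457)) = Rational(19, 457)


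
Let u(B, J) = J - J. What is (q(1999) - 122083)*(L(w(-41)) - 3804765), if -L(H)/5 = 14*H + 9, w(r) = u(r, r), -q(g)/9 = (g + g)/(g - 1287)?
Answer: 82715692391295/178 ≈ 4.6469e+11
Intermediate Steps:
u(B, J) = 0
q(g) = -18*g/(-1287 + g) (q(g) = -9*(g + g)/(g - 1287) = -9*2*g/(-1287 + g) = -18*g/(-1287 + g))
w(r) = 0
L(H) = -45 - 70*H (L(H) = -5*(14*H + 9) = -5*(9 + 14*H) = -45 - 70*H)
(q(1999) - 122083)*(L(w(-41)) - 3804765) = (-18*1999/(-1287 + 1999) - 122083)*((-45 - 70*0) - 3804765) = (-18*1999/712 - 122083)*((-45 + 0) - 3804765) = (-18*1999*1/712 - 122083)*(-45 - 3804765) = (-17991/356 - 122083)*(-3804810) = -43479539/356*(-3804810) = 82715692391295/178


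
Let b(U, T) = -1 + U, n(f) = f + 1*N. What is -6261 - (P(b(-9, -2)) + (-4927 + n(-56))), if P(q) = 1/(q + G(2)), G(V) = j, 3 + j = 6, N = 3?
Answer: -8966/7 ≈ -1280.9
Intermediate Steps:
j = 3 (j = -3 + 6 = 3)
n(f) = 3 + f (n(f) = f + 1*3 = f + 3 = 3 + f)
G(V) = 3
P(q) = 1/(3 + q) (P(q) = 1/(q + 3) = 1/(3 + q))
-6261 - (P(b(-9, -2)) + (-4927 + n(-56))) = -6261 - (1/(3 + (-1 - 9)) + (-4927 + (3 - 56))) = -6261 - (1/(3 - 10) + (-4927 - 53)) = -6261 - (1/(-7) - 4980) = -6261 - (-1/7 - 4980) = -6261 - 1*(-34861/7) = -6261 + 34861/7 = -8966/7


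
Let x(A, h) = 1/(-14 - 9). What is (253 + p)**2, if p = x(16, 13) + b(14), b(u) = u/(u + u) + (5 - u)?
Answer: 126450025/2116 ≈ 59759.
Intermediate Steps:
x(A, h) = -1/23 (x(A, h) = 1/(-23) = -1/23)
b(u) = 11/2 - u (b(u) = u/((2*u)) + (5 - u) = (1/(2*u))*u + (5 - u) = 1/2 + (5 - u) = 11/2 - u)
p = -393/46 (p = -1/23 + (11/2 - 1*14) = -1/23 + (11/2 - 14) = -1/23 - 17/2 = -393/46 ≈ -8.5435)
(253 + p)**2 = (253 - 393/46)**2 = (11245/46)**2 = 126450025/2116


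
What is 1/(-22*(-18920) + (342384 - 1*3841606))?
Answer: -1/3082982 ≈ -3.2436e-7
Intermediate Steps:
1/(-22*(-18920) + (342384 - 1*3841606)) = 1/(416240 + (342384 - 3841606)) = 1/(416240 - 3499222) = 1/(-3082982) = -1/3082982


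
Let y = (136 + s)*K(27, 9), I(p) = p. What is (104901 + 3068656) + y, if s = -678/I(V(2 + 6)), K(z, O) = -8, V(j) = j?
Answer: 3173147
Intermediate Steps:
s = -339/4 (s = -678/(2 + 6) = -678/8 = -678*1/8 = -339/4 ≈ -84.750)
y = -410 (y = (136 - 339/4)*(-8) = (205/4)*(-8) = -410)
(104901 + 3068656) + y = (104901 + 3068656) - 410 = 3173557 - 410 = 3173147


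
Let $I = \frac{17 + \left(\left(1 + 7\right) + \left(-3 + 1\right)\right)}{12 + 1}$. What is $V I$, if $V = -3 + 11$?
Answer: $\frac{184}{13} \approx 14.154$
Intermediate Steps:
$V = 8$
$I = \frac{23}{13}$ ($I = \frac{17 + \left(8 - 2\right)}{13} = \left(17 + 6\right) \frac{1}{13} = 23 \cdot \frac{1}{13} = \frac{23}{13} \approx 1.7692$)
$V I = 8 \cdot \frac{23}{13} = \frac{184}{13}$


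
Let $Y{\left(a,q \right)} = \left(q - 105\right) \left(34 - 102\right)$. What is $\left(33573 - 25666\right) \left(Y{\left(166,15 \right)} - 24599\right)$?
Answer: $-146113453$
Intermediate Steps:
$Y{\left(a,q \right)} = 7140 - 68 q$ ($Y{\left(a,q \right)} = \left(-105 + q\right) \left(-68\right) = 7140 - 68 q$)
$\left(33573 - 25666\right) \left(Y{\left(166,15 \right)} - 24599\right) = \left(33573 - 25666\right) \left(\left(7140 - 1020\right) - 24599\right) = 7907 \left(\left(7140 - 1020\right) - 24599\right) = 7907 \left(6120 - 24599\right) = 7907 \left(-18479\right) = -146113453$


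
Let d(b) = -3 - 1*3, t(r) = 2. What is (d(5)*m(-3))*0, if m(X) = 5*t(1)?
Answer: 0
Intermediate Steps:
d(b) = -6 (d(b) = -3 - 3 = -6)
m(X) = 10 (m(X) = 5*2 = 10)
(d(5)*m(-3))*0 = -6*10*0 = -60*0 = 0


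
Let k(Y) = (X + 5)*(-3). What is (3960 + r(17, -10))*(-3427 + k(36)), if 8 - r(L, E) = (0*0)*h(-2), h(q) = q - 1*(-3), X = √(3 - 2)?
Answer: -13669760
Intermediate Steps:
X = 1 (X = √1 = 1)
h(q) = 3 + q (h(q) = q + 3 = 3 + q)
r(L, E) = 8 (r(L, E) = 8 - 0*0*(3 - 2) = 8 - 0 = 8 - 1*0 = 8 + 0 = 8)
k(Y) = -18 (k(Y) = (1 + 5)*(-3) = 6*(-3) = -18)
(3960 + r(17, -10))*(-3427 + k(36)) = (3960 + 8)*(-3427 - 18) = 3968*(-3445) = -13669760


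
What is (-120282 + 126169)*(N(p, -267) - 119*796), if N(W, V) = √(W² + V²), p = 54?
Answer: -557640188 + 17661*√8245 ≈ -5.5604e+8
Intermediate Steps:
N(W, V) = √(V² + W²)
(-120282 + 126169)*(N(p, -267) - 119*796) = (-120282 + 126169)*(√((-267)² + 54²) - 119*796) = 5887*(√(71289 + 2916) - 94724) = 5887*(√74205 - 94724) = 5887*(3*√8245 - 94724) = 5887*(-94724 + 3*√8245) = -557640188 + 17661*√8245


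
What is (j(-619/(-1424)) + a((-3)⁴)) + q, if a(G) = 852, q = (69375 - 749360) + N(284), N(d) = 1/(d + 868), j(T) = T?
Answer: -69630103567/102528 ≈ -6.7913e+5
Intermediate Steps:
N(d) = 1/(868 + d)
q = -783342719/1152 (q = (69375 - 749360) + 1/(868 + 284) = -679985 + 1/1152 = -783342719/1152 ≈ -6.7999e+5)
(j(-619/(-1424)) + a((-3)⁴)) + q = (-619/(-1424) + 852) - 783342719/1152 = (-619*(-1/1424) + 852) - 783342719/1152 = (619/1424 + 852) - 783342719/1152 = 1213867/1424 - 783342719/1152 = -69630103567/102528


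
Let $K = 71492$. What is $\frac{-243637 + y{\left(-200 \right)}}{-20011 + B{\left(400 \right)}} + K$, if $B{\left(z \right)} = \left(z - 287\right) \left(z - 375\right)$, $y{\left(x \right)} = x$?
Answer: $\frac{1228905349}{17186} \approx 71506.0$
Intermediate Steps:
$B{\left(z \right)} = \left(-375 + z\right) \left(-287 + z\right)$ ($B{\left(z \right)} = \left(-287 + z\right) \left(-375 + z\right) = \left(-375 + z\right) \left(-287 + z\right)$)
$\frac{-243637 + y{\left(-200 \right)}}{-20011 + B{\left(400 \right)}} + K = \frac{-243637 - 200}{-20011 + \left(107625 + 400^{2} - 264800\right)} + 71492 = - \frac{243837}{-20011 + \left(107625 + 160000 - 264800\right)} + 71492 = - \frac{243837}{-20011 + 2825} + 71492 = - \frac{243837}{-17186} + 71492 = \left(-243837\right) \left(- \frac{1}{17186}\right) + 71492 = \frac{243837}{17186} + 71492 = \frac{1228905349}{17186}$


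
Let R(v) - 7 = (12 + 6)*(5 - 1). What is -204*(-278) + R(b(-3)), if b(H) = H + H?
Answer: 56791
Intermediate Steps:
b(H) = 2*H
R(v) = 79 (R(v) = 7 + (12 + 6)*(5 - 1) = 7 + 18*4 = 7 + 72 = 79)
-204*(-278) + R(b(-3)) = -204*(-278) + 79 = 56712 + 79 = 56791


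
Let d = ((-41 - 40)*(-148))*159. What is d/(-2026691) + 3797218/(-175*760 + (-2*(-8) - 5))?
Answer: -7949276814626/269527609399 ≈ -29.493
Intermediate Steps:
d = 1906092 (d = -81*(-148)*159 = 11988*159 = 1906092)
d/(-2026691) + 3797218/(-175*760 + (-2*(-8) - 5)) = 1906092/(-2026691) + 3797218/(-175*760 + (-2*(-8) - 5)) = 1906092*(-1/2026691) + 3797218/(-133000 + (16 - 5)) = -1906092/2026691 + 3797218/(-133000 + 11) = -1906092/2026691 + 3797218/(-132989) = -1906092/2026691 + 3797218*(-1/132989) = -1906092/2026691 - 3797218/132989 = -7949276814626/269527609399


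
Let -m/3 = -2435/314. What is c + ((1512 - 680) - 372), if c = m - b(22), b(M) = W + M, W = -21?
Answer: 151431/314 ≈ 482.26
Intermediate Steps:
b(M) = -21 + M
m = 7305/314 (m = -(-7305)/314 = -3*(-2435/314) = 7305/314 ≈ 23.264)
c = 6991/314 (c = 7305/314 - (-21 + 22) = 7305/314 - 1*1 = 7305/314 - 1 = 6991/314 ≈ 22.264)
c + ((1512 - 680) - 372) = 6991/314 + ((1512 - 680) - 372) = 6991/314 + (832 - 372) = 6991/314 + 460 = 151431/314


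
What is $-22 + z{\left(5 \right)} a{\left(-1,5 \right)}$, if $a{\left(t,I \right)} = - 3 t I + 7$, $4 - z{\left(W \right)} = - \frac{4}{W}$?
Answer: $\frac{418}{5} \approx 83.6$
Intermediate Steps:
$z{\left(W \right)} = 4 + \frac{4}{W}$ ($z{\left(W \right)} = 4 - - \frac{4}{W} = 4 + \frac{4}{W}$)
$a{\left(t,I \right)} = 7 - 3 I t$ ($a{\left(t,I \right)} = - 3 I t + 7 = 7 - 3 I t$)
$-22 + z{\left(5 \right)} a{\left(-1,5 \right)} = -22 + \left(4 + \frac{4}{5}\right) \left(7 - 15 \left(-1\right)\right) = -22 + \left(4 + 4 \cdot \frac{1}{5}\right) \left(7 + 15\right) = -22 + \left(4 + \frac{4}{5}\right) 22 = -22 + \frac{24}{5} \cdot 22 = -22 + \frac{528}{5} = \frac{418}{5}$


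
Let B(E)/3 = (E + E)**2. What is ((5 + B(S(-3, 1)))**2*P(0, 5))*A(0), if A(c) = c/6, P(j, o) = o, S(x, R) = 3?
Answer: 0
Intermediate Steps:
B(E) = 12*E**2 (B(E) = 3*(E + E)**2 = 3*(2*E)**2 = 3*(4*E**2) = 12*E**2)
A(c) = c/6 (A(c) = c*(1/6) = c/6)
((5 + B(S(-3, 1)))**2*P(0, 5))*A(0) = ((5 + 12*3**2)**2*5)*((1/6)*0) = ((5 + 12*9)**2*5)*0 = ((5 + 108)**2*5)*0 = (113**2*5)*0 = (12769*5)*0 = 63845*0 = 0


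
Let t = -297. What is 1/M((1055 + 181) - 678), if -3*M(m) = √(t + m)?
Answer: -√29/29 ≈ -0.18570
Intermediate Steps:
M(m) = -√(-297 + m)/3
1/M((1055 + 181) - 678) = 1/(-√(-297 + ((1055 + 181) - 678))/3) = 1/(-√(-297 + (1236 - 678))/3) = 1/(-√(-297 + 558)/3) = 1/(-√29) = -√29/29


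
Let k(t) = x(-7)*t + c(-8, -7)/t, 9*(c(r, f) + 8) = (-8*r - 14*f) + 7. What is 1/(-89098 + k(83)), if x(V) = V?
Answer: -747/66990116 ≈ -1.1151e-5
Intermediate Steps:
c(r, f) = -65/9 - 14*f/9 - 8*r/9 (c(r, f) = -8 + ((-8*r - 14*f) + 7)/9 = -8 + ((-14*f - 8*r) + 7)/9 = -8 + (7 - 14*f - 8*r)/9 = -8 + (7/9 - 14*f/9 - 8*r/9) = -65/9 - 14*f/9 - 8*r/9)
k(t) = -7*t + 97/(9*t) (k(t) = -7*t + (-65/9 - 14/9*(-7) - 8/9*(-8))/t = -7*t + (-65/9 + 98/9 + 64/9)/t = -7*t + 97/(9*t))
1/(-89098 + k(83)) = 1/(-89098 + (-7*83 + (97/9)/83)) = 1/(-89098 + (-581 + (97/9)*(1/83))) = 1/(-89098 + (-581 + 97/747)) = 1/(-89098 - 433910/747) = 1/(-66990116/747) = -747/66990116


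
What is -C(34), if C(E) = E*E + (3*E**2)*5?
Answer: -18496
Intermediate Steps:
C(E) = 16*E**2 (C(E) = E**2 + 15*E**2 = 16*E**2)
-C(34) = -16*34**2 = -16*1156 = -1*18496 = -18496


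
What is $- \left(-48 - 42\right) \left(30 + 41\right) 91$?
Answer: $581490$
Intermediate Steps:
$- \left(-48 - 42\right) \left(30 + 41\right) 91 = - \left(-90\right) 71 \cdot 91 = \left(-1\right) \left(-6390\right) 91 = 6390 \cdot 91 = 581490$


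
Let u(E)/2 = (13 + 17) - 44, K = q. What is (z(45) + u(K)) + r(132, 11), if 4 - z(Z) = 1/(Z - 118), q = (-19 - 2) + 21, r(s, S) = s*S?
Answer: 104245/73 ≈ 1428.0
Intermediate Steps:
r(s, S) = S*s
q = 0 (q = -21 + 21 = 0)
K = 0
z(Z) = 4 - 1/(-118 + Z) (z(Z) = 4 - 1/(Z - 118) = 4 - 1/(-118 + Z))
u(E) = -28 (u(E) = 2*((13 + 17) - 44) = 2*(30 - 44) = 2*(-14) = -28)
(z(45) + u(K)) + r(132, 11) = ((-473 + 4*45)/(-118 + 45) - 28) + 11*132 = ((-473 + 180)/(-73) - 28) + 1452 = (-1/73*(-293) - 28) + 1452 = (293/73 - 28) + 1452 = -1751/73 + 1452 = 104245/73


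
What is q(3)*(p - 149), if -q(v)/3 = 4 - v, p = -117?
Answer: 798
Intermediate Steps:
q(v) = -12 + 3*v (q(v) = -3*(4 - v) = -12 + 3*v)
q(3)*(p - 149) = (-12 + 3*3)*(-117 - 149) = (-12 + 9)*(-266) = -3*(-266) = 798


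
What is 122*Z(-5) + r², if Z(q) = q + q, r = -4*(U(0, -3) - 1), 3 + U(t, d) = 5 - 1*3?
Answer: -1156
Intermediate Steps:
U(t, d) = -1 (U(t, d) = -3 + (5 - 1*3) = -3 + (5 - 3) = -3 + 2 = -1)
r = 8 (r = -4*(-1 - 1) = -4*(-2) = 8)
Z(q) = 2*q
122*Z(-5) + r² = 122*(2*(-5)) + 8² = 122*(-10) + 64 = -1220 + 64 = -1156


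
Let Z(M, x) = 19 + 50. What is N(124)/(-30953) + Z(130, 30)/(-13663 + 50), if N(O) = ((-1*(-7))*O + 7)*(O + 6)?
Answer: -119278039/32412553 ≈ -3.6800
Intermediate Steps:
N(O) = (6 + O)*(7 + 7*O) (N(O) = (7*O + 7)*(6 + O) = (7 + 7*O)*(6 + O) = (6 + O)*(7 + 7*O))
Z(M, x) = 69
N(124)/(-30953) + Z(130, 30)/(-13663 + 50) = (42 + 7*124² + 49*124)/(-30953) + 69/(-13663 + 50) = (42 + 7*15376 + 6076)*(-1/30953) + 69/(-13613) = (42 + 107632 + 6076)*(-1/30953) + 69*(-1/13613) = 113750*(-1/30953) - 69/13613 = -8750/2381 - 69/13613 = -119278039/32412553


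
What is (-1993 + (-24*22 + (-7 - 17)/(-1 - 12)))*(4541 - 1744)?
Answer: -91598953/13 ≈ -7.0461e+6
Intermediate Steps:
(-1993 + (-24*22 + (-7 - 17)/(-1 - 12)))*(4541 - 1744) = (-1993 + (-528 - 24/(-13)))*2797 = (-1993 + (-528 - 24*(-1/13)))*2797 = (-1993 + (-528 + 24/13))*2797 = (-1993 - 6840/13)*2797 = -32749/13*2797 = -91598953/13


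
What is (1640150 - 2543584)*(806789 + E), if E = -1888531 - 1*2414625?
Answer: 3158736824278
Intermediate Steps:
E = -4303156 (E = -1888531 - 2414625 = -4303156)
(1640150 - 2543584)*(806789 + E) = (1640150 - 2543584)*(806789 - 4303156) = -903434*(-3496367) = 3158736824278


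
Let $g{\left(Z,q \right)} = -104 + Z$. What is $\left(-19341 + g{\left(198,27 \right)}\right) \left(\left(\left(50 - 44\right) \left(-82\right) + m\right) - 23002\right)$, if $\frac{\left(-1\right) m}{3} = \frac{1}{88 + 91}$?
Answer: $\frac{80941891963}{179} \approx 4.5219 \cdot 10^{8}$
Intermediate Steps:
$m = - \frac{3}{179}$ ($m = - \frac{3}{88 + 91} = - \frac{3}{179} \approx -0.01676$)
$\left(-19341 + g{\left(198,27 \right)}\right) \left(\left(\left(50 - 44\right) \left(-82\right) + m\right) - 23002\right) = \left(-19341 + \left(-104 + 198\right)\right) \left(\left(\left(50 - 44\right) \left(-82\right) - \frac{3}{179}\right) - 23002\right) = \left(-19341 + 94\right) \left(\left(\left(50 - 44\right) \left(-82\right) - \frac{3}{179}\right) - 23002\right) = - 19247 \left(\left(6 \left(-82\right) - \frac{3}{179}\right) - 23002\right) = - 19247 \left(\left(-492 - \frac{3}{179}\right) - 23002\right) = - 19247 \left(- \frac{88071}{179} - 23002\right) = \left(-19247\right) \left(- \frac{4205429}{179}\right) = \frac{80941891963}{179}$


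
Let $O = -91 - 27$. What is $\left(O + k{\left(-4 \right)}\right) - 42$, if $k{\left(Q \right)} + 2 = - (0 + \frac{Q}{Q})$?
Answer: $-163$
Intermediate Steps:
$O = -118$ ($O = -91 - 27 = -118$)
$k{\left(Q \right)} = -3$ ($k{\left(Q \right)} = -2 - \left(0 + \frac{Q}{Q}\right) = -2 - \left(0 + 1\right) = -2 - 1 = -3$)
$\left(O + k{\left(-4 \right)}\right) - 42 = \left(-118 - 3\right) - 42 = -121 - 42 = -163$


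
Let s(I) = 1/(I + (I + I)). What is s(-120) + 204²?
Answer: 14981759/360 ≈ 41616.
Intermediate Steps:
s(I) = 1/(3*I) (s(I) = 1/(I + 2*I) = 1/(3*I))
s(-120) + 204² = (⅓)/(-120) + 204² = (⅓)*(-1/120) + 41616 = -1/360 + 41616 = 14981759/360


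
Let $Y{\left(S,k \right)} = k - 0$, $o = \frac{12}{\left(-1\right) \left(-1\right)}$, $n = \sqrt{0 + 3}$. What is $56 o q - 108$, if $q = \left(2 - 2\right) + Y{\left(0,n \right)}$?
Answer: $-108 + 672 \sqrt{3} \approx 1055.9$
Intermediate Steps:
$n = \sqrt{3} \approx 1.732$
$o = 12$ ($o = \frac{12}{1} = 12 \cdot 1 = 12$)
$Y{\left(S,k \right)} = k$ ($Y{\left(S,k \right)} = k + 0 = k$)
$q = \sqrt{3}$ ($q = \left(2 - 2\right) + \sqrt{3} = 0 + \sqrt{3} = \sqrt{3} \approx 1.732$)
$56 o q - 108 = 56 \cdot 12 \sqrt{3} - 108 = 672 \sqrt{3} - 108 = -108 + 672 \sqrt{3}$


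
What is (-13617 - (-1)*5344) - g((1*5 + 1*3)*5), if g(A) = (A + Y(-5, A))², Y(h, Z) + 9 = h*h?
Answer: -11409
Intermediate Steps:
Y(h, Z) = -9 + h² (Y(h, Z) = -9 + h*h = -9 + h²)
g(A) = (16 + A)² (g(A) = (A + (-9 + (-5)²))² = (A + (-9 + 25))² = (A + 16)² = (16 + A)²)
(-13617 - (-1)*5344) - g((1*5 + 1*3)*5) = (-13617 - (-1)*5344) - (16 + (1*5 + 1*3)*5)² = (-13617 - 1*(-5344)) - (16 + (5 + 3)*5)² = (-13617 + 5344) - (16 + 8*5)² = -8273 - (16 + 40)² = -8273 - 1*56² = -8273 - 1*3136 = -8273 - 3136 = -11409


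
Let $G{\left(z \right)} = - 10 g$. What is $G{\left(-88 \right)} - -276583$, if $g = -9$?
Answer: $276673$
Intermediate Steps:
$G{\left(z \right)} = 90$ ($G{\left(z \right)} = \left(-10\right) \left(-9\right) = 90$)
$G{\left(-88 \right)} - -276583 = 90 - -276583 = 90 + 276583 = 276673$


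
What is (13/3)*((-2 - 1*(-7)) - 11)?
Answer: -26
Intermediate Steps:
(13/3)*((-2 - 1*(-7)) - 11) = (13*(⅓))*((-2 + 7) - 11) = 13*(5 - 11)/3 = (13/3)*(-6) = -26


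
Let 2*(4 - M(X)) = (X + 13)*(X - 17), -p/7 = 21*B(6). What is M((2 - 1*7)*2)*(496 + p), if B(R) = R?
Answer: -17177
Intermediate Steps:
p = -882 (p = -147*6 = -7*126 = -882)
M(X) = 4 - (-17 + X)*(13 + X)/2 (M(X) = 4 - (X + 13)*(X - 17)/2 = 4 - (13 + X)*(-17 + X)/2 = 4 - (-17 + X)*(13 + X)/2)
M((2 - 1*7)*2)*(496 + p) = (229/2 + 2*((2 - 1*7)*2) - 4*(2 - 1*7)²/2)*(496 - 882) = (229/2 + 2*((2 - 7)*2) - 4*(2 - 7)²/2)*(-386) = (229/2 + 2*(-5*2) - (-5*2)²/2)*(-386) = (229/2 + 2*(-10) - ½*(-10)²)*(-386) = (229/2 - 20 - ½*100)*(-386) = (229/2 - 20 - 50)*(-386) = (89/2)*(-386) = -17177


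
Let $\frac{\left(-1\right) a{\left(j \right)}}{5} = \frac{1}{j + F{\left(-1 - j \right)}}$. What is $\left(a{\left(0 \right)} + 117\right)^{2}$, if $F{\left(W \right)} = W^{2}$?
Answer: $12544$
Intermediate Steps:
$a{\left(j \right)} = - \frac{5}{j + \left(-1 - j\right)^{2}}$
$\left(a{\left(0 \right)} + 117\right)^{2} = \left(- \frac{5}{0 + \left(1 + 0\right)^{2}} + 117\right)^{2} = \left(- \frac{5}{0 + 1^{2}} + 117\right)^{2} = \left(- \frac{5}{0 + 1} + 117\right)^{2} = \left(- \frac{5}{1} + 117\right)^{2} = \left(\left(-5\right) 1 + 117\right)^{2} = \left(-5 + 117\right)^{2} = 112^{2} = 12544$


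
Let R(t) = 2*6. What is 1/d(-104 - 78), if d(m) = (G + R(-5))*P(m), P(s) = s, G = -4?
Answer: -1/1456 ≈ -0.00068681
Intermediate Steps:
R(t) = 12
d(m) = 8*m (d(m) = (-4 + 12)*m = 8*m)
1/d(-104 - 78) = 1/(8*(-104 - 78)) = 1/(8*(-182)) = 1/(-1456) = -1/1456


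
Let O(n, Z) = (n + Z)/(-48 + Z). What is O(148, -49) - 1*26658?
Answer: -2585925/97 ≈ -26659.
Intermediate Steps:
O(n, Z) = (Z + n)/(-48 + Z)
O(148, -49) - 1*26658 = (-49 + 148)/(-48 - 49) - 1*26658 = 99/(-97) - 26658 = -1/97*99 - 26658 = -99/97 - 26658 = -2585925/97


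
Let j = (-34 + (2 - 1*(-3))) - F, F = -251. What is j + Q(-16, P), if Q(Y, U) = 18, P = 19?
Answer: 240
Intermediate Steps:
j = 222 (j = (-34 + (2 - 1*(-3))) - 1*(-251) = (-34 + (2 + 3)) + 251 = (-34 + 5) + 251 = -29 + 251 = 222)
j + Q(-16, P) = 222 + 18 = 240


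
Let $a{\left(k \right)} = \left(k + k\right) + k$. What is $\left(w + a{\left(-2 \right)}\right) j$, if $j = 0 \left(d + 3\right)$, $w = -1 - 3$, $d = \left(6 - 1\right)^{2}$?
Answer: $0$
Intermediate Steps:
$d = 25$ ($d = 5^{2} = 25$)
$w = -4$
$a{\left(k \right)} = 3 k$ ($a{\left(k \right)} = 2 k + k = 3 k$)
$j = 0$ ($j = 0 \left(25 + 3\right) = 0 \cdot 28 = 0$)
$\left(w + a{\left(-2 \right)}\right) j = \left(-4 + 3 \left(-2\right)\right) 0 = \left(-4 - 6\right) 0 = \left(-10\right) 0 = 0$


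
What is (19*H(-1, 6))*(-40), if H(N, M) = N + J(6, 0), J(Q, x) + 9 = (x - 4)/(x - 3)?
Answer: 19760/3 ≈ 6586.7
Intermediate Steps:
J(Q, x) = -9 + (-4 + x)/(-3 + x) (J(Q, x) = -9 + (x - 4)/(x - 3) = -9 + (-4 + x)/(-3 + x))
H(N, M) = -23/3 + N (H(N, M) = N + (23 - 8*0)/(-3 + 0) = N + (23 + 0)/(-3) = N - ⅓*23 = N - 23/3 = -23/3 + N)
(19*H(-1, 6))*(-40) = (19*(-23/3 - 1))*(-40) = (19*(-26/3))*(-40) = -494/3*(-40) = 19760/3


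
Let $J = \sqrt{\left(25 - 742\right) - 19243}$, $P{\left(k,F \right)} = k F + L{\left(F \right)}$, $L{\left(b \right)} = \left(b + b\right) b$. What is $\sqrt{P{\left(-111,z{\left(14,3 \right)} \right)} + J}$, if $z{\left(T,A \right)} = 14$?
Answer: $\sqrt{-1162 + 2 i \sqrt{4990}} \approx 2.0685 + 34.151 i$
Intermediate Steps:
$L{\left(b \right)} = 2 b^{2}$ ($L{\left(b \right)} = 2 b b = 2 b^{2}$)
$P{\left(k,F \right)} = 2 F^{2} + F k$ ($P{\left(k,F \right)} = k F + 2 F^{2} = F k + 2 F^{2} = 2 F^{2} + F k$)
$J = 2 i \sqrt{4990}$ ($J = \sqrt{\left(25 - 742\right) - 19243} = \sqrt{-717 - 19243} = \sqrt{-19960} = 2 i \sqrt{4990} \approx 141.28 i$)
$\sqrt{P{\left(-111,z{\left(14,3 \right)} \right)} + J} = \sqrt{14 \left(-111 + 2 \cdot 14\right) + 2 i \sqrt{4990}} = \sqrt{14 \left(-111 + 28\right) + 2 i \sqrt{4990}} = \sqrt{14 \left(-83\right) + 2 i \sqrt{4990}} = \sqrt{-1162 + 2 i \sqrt{4990}}$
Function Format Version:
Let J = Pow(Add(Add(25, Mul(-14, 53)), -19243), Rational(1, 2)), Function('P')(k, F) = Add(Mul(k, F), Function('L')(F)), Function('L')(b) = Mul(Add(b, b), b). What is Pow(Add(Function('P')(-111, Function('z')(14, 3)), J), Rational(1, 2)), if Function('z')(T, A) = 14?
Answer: Pow(Add(-1162, Mul(2, I, Pow(4990, Rational(1, 2)))), Rational(1, 2)) ≈ Add(2.0685, Mul(34.151, I))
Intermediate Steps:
Function('L')(b) = Mul(2, Pow(b, 2)) (Function('L')(b) = Mul(Mul(2, b), b) = Mul(2, Pow(b, 2)))
Function('P')(k, F) = Add(Mul(2, Pow(F, 2)), Mul(F, k)) (Function('P')(k, F) = Add(Mul(k, F), Mul(2, Pow(F, 2))) = Add(Mul(F, k), Mul(2, Pow(F, 2))) = Add(Mul(2, Pow(F, 2)), Mul(F, k)))
J = Mul(2, I, Pow(4990, Rational(1, 2))) (J = Pow(Add(Add(25, -742), -19243), Rational(1, 2)) = Pow(Add(-717, -19243), Rational(1, 2)) = Pow(-19960, Rational(1, 2)) = Mul(2, I, Pow(4990, Rational(1, 2))) ≈ Mul(141.28, I))
Pow(Add(Function('P')(-111, Function('z')(14, 3)), J), Rational(1, 2)) = Pow(Add(Mul(14, Add(-111, Mul(2, 14))), Mul(2, I, Pow(4990, Rational(1, 2)))), Rational(1, 2)) = Pow(Add(Mul(14, Add(-111, 28)), Mul(2, I, Pow(4990, Rational(1, 2)))), Rational(1, 2)) = Pow(Add(Mul(14, -83), Mul(2, I, Pow(4990, Rational(1, 2)))), Rational(1, 2)) = Pow(Add(-1162, Mul(2, I, Pow(4990, Rational(1, 2)))), Rational(1, 2))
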